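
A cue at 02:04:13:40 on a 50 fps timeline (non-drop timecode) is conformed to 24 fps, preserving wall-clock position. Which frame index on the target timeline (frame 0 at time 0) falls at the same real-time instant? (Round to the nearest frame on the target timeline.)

frame 178891

Source frame index: (2×3600 + 4×60 + 13) × 50 + 40 = 372690.
Real time: 372690 / (50) = 37269/5 s.
Target frame: (37269/5) × (24) = 894456/5 ≈ 178891.200 → 178891.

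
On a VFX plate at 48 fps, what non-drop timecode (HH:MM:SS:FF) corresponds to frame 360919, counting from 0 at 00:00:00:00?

02:05:19:07

360919 ÷ 48 = 7519 full seconds, remainder 7 frames.
7519 s = 2 h 5 min 19 s.
Timecode: 02:05:19:07.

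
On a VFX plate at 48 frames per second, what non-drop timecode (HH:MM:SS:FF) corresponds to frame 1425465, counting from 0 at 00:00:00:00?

08:14:57:09

1425465 ÷ 48 = 29697 full seconds, remainder 9 frames.
29697 s = 8 h 14 min 57 s.
Timecode: 08:14:57:09.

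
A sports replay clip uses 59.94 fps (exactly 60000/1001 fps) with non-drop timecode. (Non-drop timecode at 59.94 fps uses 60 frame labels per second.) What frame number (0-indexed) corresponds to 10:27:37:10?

2259430

Total seconds to the label: (10 × 3600 + 27 × 60 + 37) = 37657.
Frame index = 37657 × 60 + 10 = 2259430.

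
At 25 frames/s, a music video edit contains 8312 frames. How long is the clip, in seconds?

Running time = 8312 / (25) = 332.48 s.

332.48 seconds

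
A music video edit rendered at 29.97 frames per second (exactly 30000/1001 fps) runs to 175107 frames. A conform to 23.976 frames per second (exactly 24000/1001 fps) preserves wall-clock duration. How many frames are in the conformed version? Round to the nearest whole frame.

Frames at target rate = 175107 × (24000/1001) / (30000/1001) = 700428/5 ≈ 140085.600.
Nearest whole frame: 140086.

140086 frames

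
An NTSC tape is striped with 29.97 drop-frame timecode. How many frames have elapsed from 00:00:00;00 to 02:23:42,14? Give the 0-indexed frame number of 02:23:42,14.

258416

As if non-drop at 30 labels/s: (2 × 3600 + 23 × 60 + 42) × 30 + 14 = 258674.
Minute boundaries passed: 143; those not divisible by 10: 143 − 14 = 129; dropped labels = 2 × 129 = 258.
Actual frame index = 258674 − 258 = 258416.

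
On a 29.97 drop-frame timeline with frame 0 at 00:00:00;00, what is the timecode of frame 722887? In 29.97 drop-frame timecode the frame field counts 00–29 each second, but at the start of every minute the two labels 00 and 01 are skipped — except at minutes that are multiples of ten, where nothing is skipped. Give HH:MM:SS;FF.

Ten DF minutes hold 17982 frames, so frame 722887 lies in block 40 (frames 719280–737261) with 3607 frames into that block.
The block's first minute is 1800 frames and the rest 1798 each; 3607 frames reaches minute 2, so 40 × 18 + 2 × 2 = 724 labels have been skipped so far.
Adding those back, label number 722887 + 724 = 723611 at 30 labels/s is 24120 s + 11 f = 6 h 42 min 0 s frame 11, i.e. 06:42:00;11.

06:42:00;11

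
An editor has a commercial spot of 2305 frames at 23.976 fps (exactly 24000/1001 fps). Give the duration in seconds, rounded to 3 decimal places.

96.138 seconds

Running time = 2305 × 1001/24000 = 461461/4800 s ≈ 96.138 s.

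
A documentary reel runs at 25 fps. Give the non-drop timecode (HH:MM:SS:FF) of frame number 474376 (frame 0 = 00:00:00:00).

05:16:15:01

474376 ÷ 25 = 18975 full seconds, remainder 1 frame.
18975 s = 5 h 16 min 15 s.
Timecode: 05:16:15:01.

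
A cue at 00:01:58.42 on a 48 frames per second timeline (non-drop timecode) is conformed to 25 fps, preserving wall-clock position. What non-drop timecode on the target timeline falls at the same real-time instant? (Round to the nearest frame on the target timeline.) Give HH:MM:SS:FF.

00:01:58:22

Source frame index: (0×3600 + 1×60 + 58) × 48 + 42 = 5706.
Real time: 5706 / (48) = 951/8 s.
Target frame: (951/8) × (25) = 23775/8 ≈ 2971.875 → 2972.
At 25 labels/s: frame 2972 → 00:01:58:22.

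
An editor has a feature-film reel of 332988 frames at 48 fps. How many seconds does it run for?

Running time = 332988 / (48) = 6937.25 s.

6937.25 seconds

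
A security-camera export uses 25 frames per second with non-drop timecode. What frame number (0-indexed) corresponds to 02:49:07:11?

frame 253686

Total seconds to the label: (2 × 3600 + 49 × 60 + 7) = 10147.
Frame index = 10147 × 25 + 11 = 253686.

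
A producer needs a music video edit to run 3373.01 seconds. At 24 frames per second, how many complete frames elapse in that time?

80952 frames

Frames = 3373.01 × 24 = 2023806/25 ≈ 80952.2400.
Complete frames: 80952.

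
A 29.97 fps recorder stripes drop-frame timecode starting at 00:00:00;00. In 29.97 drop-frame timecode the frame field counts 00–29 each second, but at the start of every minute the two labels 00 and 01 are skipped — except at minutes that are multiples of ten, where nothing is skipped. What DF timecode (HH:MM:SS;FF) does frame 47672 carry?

00:26:30;20

Ten DF minutes hold 17982 frames, so frame 47672 lies in block 2 (frames 35964–53945) with 11708 frames into that block.
The block's first minute is 1800 frames and the rest 1798 each; 11708 frames reaches minute 6, so 2 × 18 + 6 × 2 = 48 labels have been skipped so far.
Adding those back, label number 47672 + 48 = 47720 at 30 labels/s is 1590 s + 20 f = 0 h 26 min 30 s frame 20, i.e. 00:26:30;20.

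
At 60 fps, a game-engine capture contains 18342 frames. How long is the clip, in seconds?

Running time = 18342 / (60) = 305.7 s.

305.7 seconds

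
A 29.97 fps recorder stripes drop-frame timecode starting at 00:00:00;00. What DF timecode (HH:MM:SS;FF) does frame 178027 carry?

Each 10-minute DF block holds 10 × 60 × 30 − 9 × 2 = 17982 frames. 178027 ÷ 17982 → 9 full blocks, remainder 16189.
Within the partial block the first minute is 1800 frames and each further minute 1798, so 9 further minute boundaries passed. Total skipped labels = 18 × 9 + 2 × 9 = 180.
Non-drop label index = 178027 + 180 = 178207; at 30 labels/s that is 01:39:00:07, i.e. DF 01:39:00;07.

01:39:00;07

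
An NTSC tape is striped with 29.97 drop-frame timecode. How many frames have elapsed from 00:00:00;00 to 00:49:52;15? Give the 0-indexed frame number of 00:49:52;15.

89685

Complete 10-minute blocks: 4, each 17982 frames → 71928.
Remaining 9 whole minutes in the current block: 1800 + 8 × 1798 = 16184 frames.
Within the current minute: 52 × 30 + 15 − 2 = 1573 (labels ;00/;01 skipped at this minute). Total = 71928 + 16184 + 1573 = 89685.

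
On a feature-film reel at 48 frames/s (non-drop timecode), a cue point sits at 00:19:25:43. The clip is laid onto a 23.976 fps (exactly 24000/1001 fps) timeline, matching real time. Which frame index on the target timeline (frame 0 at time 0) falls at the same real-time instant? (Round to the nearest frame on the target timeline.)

frame 27954

Source frame index: (0×3600 + 19×60 + 25) × 48 + 43 = 55963.
Real time: 55963 / (48) = 55963/48 s.
Target frame: (55963/48) × (24000/1001) = 27981500/1001 ≈ 27953.546 → 27954.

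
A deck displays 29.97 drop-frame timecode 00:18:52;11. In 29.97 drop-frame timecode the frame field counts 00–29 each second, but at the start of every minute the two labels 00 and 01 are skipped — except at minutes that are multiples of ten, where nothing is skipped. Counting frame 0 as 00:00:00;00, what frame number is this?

As if non-drop at 30 labels/s: (0 × 3600 + 18 × 60 + 52) × 30 + 11 = 33971.
Minute boundaries passed: 18; those not divisible by 10: 18 − 1 = 17; dropped labels = 2 × 17 = 34.
Actual frame index = 33971 − 34 = 33937.

33937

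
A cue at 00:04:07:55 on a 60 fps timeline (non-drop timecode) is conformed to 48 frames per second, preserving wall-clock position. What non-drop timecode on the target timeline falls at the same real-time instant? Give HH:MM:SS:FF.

Source frame index: (0×3600 + 4×60 + 7) × 60 + 55 = 14875.
Real time: 14875 / (60) = 2975/12 s.
Target frame: (2975/12) × (48) = 11900.
At 48 labels/s: frame 11900 → 00:04:07:44.

00:04:07:44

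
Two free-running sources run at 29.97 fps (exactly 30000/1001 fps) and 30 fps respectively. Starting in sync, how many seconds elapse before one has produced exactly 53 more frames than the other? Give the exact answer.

53053/30 seconds

The gap grows by |30 − 30000/1001| = 30/1001 frames per second.
Time for a 53-frame gap: 53 ÷ (30/1001) = 53053/30 s.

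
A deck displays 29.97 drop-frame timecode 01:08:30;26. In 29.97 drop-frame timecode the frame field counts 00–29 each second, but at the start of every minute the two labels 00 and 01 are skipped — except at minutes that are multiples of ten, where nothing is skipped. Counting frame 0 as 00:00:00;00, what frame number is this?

Complete 10-minute blocks: 6, each 17982 frames → 107892.
Remaining 8 whole minutes in the current block: 1800 + 7 × 1798 = 14386 frames.
Within the current minute: 30 × 30 + 26 − 2 = 924 (labels ;00/;01 skipped at this minute). Total = 107892 + 14386 + 924 = 123202.

123202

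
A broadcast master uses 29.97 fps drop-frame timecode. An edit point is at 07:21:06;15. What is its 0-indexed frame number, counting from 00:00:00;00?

Complete 10-minute blocks: 44, each 17982 frames → 791208.
Remaining 1 whole minute in the current block: 1800 + 0 × 1798 = 1800 frames.
Within the current minute: 6 × 30 + 15 − 2 = 193 (labels ;00/;01 skipped at this minute). Total = 791208 + 1800 + 193 = 793201.

793201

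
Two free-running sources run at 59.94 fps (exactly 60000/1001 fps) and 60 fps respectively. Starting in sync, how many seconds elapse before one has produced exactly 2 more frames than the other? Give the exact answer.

The gap grows by |60 − 60000/1001| = 60/1001 frames per second.
Time for a 2-frame gap: 2 ÷ (60/1001) = 1001/30 s.

1001/30 seconds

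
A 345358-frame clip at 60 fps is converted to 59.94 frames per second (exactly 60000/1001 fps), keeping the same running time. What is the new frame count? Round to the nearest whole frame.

Frames at target rate = 345358 × (60000/1001) / (60) = 26566000/77 ≈ 345012.987.
Nearest whole frame: 345013.

345013 frames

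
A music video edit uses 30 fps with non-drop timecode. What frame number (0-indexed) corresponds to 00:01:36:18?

2898

Total seconds to the label: (0 × 3600 + 1 × 60 + 36) = 96.
Frame index = 96 × 30 + 18 = 2898.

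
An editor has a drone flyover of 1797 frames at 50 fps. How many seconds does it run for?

Running time = 1797 / (50) = 35.94 s.

35.94 seconds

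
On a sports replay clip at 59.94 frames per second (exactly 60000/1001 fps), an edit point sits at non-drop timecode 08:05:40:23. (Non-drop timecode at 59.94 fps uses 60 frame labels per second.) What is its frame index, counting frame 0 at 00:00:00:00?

Total seconds to the label: (8 × 3600 + 5 × 60 + 40) = 29140.
Frame index = 29140 × 60 + 23 = 1748423.

frame 1748423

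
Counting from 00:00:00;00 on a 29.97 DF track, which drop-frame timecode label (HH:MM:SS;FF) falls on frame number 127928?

Each 10-minute DF block holds 10 × 60 × 30 − 9 × 2 = 17982 frames. 127928 ÷ 17982 → 7 full blocks, remainder 2054.
Within the partial block the first minute is 1800 frames and each further minute 1798, so 1 further minute boundary passed. Total skipped labels = 18 × 7 + 2 × 1 = 128.
Non-drop label index = 127928 + 128 = 128056; at 30 labels/s that is 01:11:08:16, i.e. DF 01:11:08;16.

01:11:08;16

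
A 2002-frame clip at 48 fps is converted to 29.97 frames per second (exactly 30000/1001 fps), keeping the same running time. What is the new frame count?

1250 frames

Target frames = source frames × (target rate / source rate) = 2002 × (30000/1001)/(48) = 2002 × 625/1001 = 1250.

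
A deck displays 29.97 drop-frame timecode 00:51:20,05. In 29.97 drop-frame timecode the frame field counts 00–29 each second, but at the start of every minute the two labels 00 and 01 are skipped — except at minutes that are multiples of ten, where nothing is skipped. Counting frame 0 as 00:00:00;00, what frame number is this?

92313

Complete 10-minute blocks: 5, each 17982 frames → 89910.
Remaining 1 whole minute in the current block: 1800 + 0 × 1798 = 1800 frames.
Within the current minute: 20 × 30 + 5 − 2 = 603 (labels ;00/;01 skipped at this minute). Total = 89910 + 1800 + 603 = 92313.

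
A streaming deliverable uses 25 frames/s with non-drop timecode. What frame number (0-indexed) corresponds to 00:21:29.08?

32233

Total seconds to the label: (0 × 3600 + 21 × 60 + 29) = 1289.
Frame index = 1289 × 25 + 8 = 32233.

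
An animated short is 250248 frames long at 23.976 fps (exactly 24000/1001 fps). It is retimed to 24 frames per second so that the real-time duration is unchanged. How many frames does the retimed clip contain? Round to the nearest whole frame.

250498 frames

Frames at target rate = 250248 × (24) / (24000/1001) = 31312281/125 ≈ 250498.248.
Nearest whole frame: 250498.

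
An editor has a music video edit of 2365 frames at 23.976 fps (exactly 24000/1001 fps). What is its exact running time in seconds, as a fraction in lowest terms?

Running time = 2365 ÷ (24000/1001) = 2365 × 1001/24000 = 473473/4800 s.

473473/4800 seconds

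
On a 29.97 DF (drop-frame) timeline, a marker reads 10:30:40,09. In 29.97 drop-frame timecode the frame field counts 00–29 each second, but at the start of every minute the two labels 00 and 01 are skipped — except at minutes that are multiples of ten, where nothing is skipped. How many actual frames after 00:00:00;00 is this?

As if non-drop at 30 labels/s: (10 × 3600 + 30 × 60 + 40) × 30 + 9 = 1135209.
Minute boundaries passed: 630; those not divisible by 10: 630 − 63 = 567; dropped labels = 2 × 567 = 1134.
Actual frame index = 1135209 − 1134 = 1134075.

1134075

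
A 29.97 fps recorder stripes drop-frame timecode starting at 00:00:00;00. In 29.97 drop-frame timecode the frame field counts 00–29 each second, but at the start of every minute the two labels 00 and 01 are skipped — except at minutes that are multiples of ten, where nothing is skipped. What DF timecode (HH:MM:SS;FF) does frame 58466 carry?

Each 10-minute DF block holds 10 × 60 × 30 − 9 × 2 = 17982 frames. 58466 ÷ 17982 → 3 full blocks, remainder 4520.
Within the partial block the first minute is 1800 frames and each further minute 1798, so 2 further minute boundaries passed. Total skipped labels = 18 × 3 + 2 × 2 = 58.
Non-drop label index = 58466 + 58 = 58524; at 30 labels/s that is 00:32:30:24, i.e. DF 00:32:30;24.

00:32:30;24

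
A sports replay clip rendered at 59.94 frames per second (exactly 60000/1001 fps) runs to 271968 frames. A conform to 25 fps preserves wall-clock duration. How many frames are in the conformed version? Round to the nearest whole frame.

113433 frames

Frames at target rate = 271968 × (25) / (60000/1001) = 2835833/25 ≈ 113433.320.
Nearest whole frame: 113433.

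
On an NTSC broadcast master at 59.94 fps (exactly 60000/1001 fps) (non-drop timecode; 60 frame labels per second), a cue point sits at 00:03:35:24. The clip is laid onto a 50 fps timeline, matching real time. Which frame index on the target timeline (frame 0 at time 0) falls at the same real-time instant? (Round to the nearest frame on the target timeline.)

frame 10781

Source frame index: (0×3600 + 3×60 + 35) × 60 + 24 = 12924.
Real time: 12924 / (60000/1001) = 1078077/5000 s.
Target frame: (1078077/5000) × (50) = 1078077/100 ≈ 10780.770 → 10781.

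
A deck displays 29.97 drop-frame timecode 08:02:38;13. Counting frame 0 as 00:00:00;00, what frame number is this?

Complete 10-minute blocks: 48, each 17982 frames → 863136.
Remaining 2 whole minutes in the current block: 1800 + 1 × 1798 = 3598 frames.
Within the current minute: 38 × 30 + 13 − 2 = 1151 (labels ;00/;01 skipped at this minute). Total = 863136 + 3598 + 1151 = 867885.

867885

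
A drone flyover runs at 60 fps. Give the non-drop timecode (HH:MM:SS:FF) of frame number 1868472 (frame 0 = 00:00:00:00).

1868472 ÷ 60 = 31141 full seconds, remainder 12 frames.
31141 s = 8 h 39 min 1 s.
Timecode: 08:39:01:12.

08:39:01:12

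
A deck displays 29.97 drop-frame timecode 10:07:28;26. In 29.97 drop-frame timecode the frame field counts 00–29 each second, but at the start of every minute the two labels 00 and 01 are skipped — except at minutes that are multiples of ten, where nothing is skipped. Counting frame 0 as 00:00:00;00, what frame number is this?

As if non-drop at 30 labels/s: (10 × 3600 + 7 × 60 + 28) × 30 + 26 = 1093466.
Minute boundaries passed: 607; those not divisible by 10: 607 − 60 = 547; dropped labels = 2 × 547 = 1094.
Actual frame index = 1093466 − 1094 = 1092372.

1092372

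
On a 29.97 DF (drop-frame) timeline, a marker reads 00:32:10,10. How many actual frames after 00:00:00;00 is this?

As if non-drop at 30 labels/s: (0 × 3600 + 32 × 60 + 10) × 30 + 10 = 57910.
Minute boundaries passed: 32; those not divisible by 10: 32 − 3 = 29; dropped labels = 2 × 29 = 58.
Actual frame index = 57910 − 58 = 57852.

57852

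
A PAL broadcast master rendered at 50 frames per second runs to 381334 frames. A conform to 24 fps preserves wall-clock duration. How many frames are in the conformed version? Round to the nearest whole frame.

183040 frames

Frames at target rate = 381334 × (24) / (50) = 4576008/25 ≈ 183040.320.
Nearest whole frame: 183040.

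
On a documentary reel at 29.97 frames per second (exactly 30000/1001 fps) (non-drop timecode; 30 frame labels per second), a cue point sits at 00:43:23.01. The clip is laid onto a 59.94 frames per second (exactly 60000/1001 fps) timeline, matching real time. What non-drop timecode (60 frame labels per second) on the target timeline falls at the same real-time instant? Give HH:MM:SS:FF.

Source frame index: (0×3600 + 43×60 + 23) × 30 + 1 = 78091.
Real time: 78091 / (30000/1001) = 78169091/30000 s.
Target frame: (78169091/30000) × (60000/1001) = 156182.
At 60 labels/s: frame 156182 → 00:43:23:02.

00:43:23:02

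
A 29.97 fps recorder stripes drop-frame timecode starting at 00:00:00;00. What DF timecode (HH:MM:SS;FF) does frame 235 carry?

00:00:07;25

Ten DF minutes hold 17982 frames, so frame 235 lies in block 0 (frames 0–17981) with 235 frames into that block.
The block's first minute is 1800 frames and the rest 1798 each; 235 frames reaches minute 0, so 0 × 18 + 0 × 2 = 0 labels have been skipped so far.
Adding those back, label number 235 + 0 = 235 at 30 labels/s is 7 s + 25 f = 0 h 0 min 7 s frame 25, i.e. 00:00:07;25.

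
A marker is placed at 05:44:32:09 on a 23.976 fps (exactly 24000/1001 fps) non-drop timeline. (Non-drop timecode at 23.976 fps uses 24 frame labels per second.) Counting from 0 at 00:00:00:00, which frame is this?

Total seconds to the label: (5 × 3600 + 44 × 60 + 32) = 20672.
Frame index = 20672 × 24 + 9 = 496137.

frame 496137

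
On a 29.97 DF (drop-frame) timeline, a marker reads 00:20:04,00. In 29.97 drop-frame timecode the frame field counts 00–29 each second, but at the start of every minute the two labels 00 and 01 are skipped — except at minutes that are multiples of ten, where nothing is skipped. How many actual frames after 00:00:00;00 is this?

36084

As if non-drop at 30 labels/s: (0 × 3600 + 20 × 60 + 4) × 30 + 0 = 36120.
Minute boundaries passed: 20; those not divisible by 10: 20 − 2 = 18; dropped labels = 2 × 18 = 36.
Actual frame index = 36120 − 36 = 36084.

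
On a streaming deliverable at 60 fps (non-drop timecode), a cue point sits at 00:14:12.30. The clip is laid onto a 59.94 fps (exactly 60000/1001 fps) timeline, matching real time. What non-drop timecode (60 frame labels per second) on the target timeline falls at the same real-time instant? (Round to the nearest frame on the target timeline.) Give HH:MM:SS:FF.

00:14:11:39

Source frame index: (0×3600 + 14×60 + 12) × 60 + 30 = 51150.
Real time: 51150 / (60) = 1705/2 s.
Target frame: (1705/2) × (60000/1001) = 4650000/91 ≈ 51098.901 → 51099.
At 60 labels/s: frame 51099 → 00:14:11:39.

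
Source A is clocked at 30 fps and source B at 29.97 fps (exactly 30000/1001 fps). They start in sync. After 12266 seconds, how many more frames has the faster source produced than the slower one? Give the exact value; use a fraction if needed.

367980/1001 frames

A emits 30 × 12266 = 367980 frames; B emits 30000/1001 × 12266 = 367980000/1001.
Difference = 367980/1001 frames (≈ 367.6124); B is behind A.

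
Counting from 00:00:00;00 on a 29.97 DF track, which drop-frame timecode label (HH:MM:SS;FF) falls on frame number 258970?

Ten DF minutes hold 17982 frames, so frame 258970 lies in block 14 (frames 251748–269729) with 7222 frames into that block.
The block's first minute is 1800 frames and the rest 1798 each; 7222 frames reaches minute 4, so 14 × 18 + 4 × 2 = 260 labels have been skipped so far.
Adding those back, label number 258970 + 260 = 259230 at 30 labels/s is 8641 s + 0 f = 2 h 24 min 1 s frame 0, i.e. 02:24:01;00.

02:24:01;00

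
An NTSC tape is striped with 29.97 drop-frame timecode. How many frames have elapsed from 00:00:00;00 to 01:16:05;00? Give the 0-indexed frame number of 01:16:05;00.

136812

Complete 10-minute blocks: 7, each 17982 frames → 125874.
Remaining 6 whole minutes in the current block: 1800 + 5 × 1798 = 10790 frames.
Within the current minute: 5 × 30 + 0 − 2 = 148 (labels ;00/;01 skipped at this minute). Total = 125874 + 10790 + 148 = 136812.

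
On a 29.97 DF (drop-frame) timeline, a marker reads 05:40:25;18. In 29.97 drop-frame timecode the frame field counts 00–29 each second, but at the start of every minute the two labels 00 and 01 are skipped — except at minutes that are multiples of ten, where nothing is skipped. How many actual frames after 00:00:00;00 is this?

As if non-drop at 30 labels/s: (5 × 3600 + 40 × 60 + 25) × 30 + 18 = 612768.
Minute boundaries passed: 340; those not divisible by 10: 340 − 34 = 306; dropped labels = 2 × 306 = 612.
Actual frame index = 612768 − 612 = 612156.

612156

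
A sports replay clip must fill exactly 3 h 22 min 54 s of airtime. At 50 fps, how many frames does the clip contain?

3 h 22 min 54 s = 12174 s.
Frames = 12174 × 50 = 608700.

608700 frames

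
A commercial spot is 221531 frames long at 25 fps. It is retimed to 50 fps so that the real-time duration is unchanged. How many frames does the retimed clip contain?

443062 frames

Target frames = source frames × (target rate / source rate) = 221531 × (50)/(25) = 221531 × 2 = 443062.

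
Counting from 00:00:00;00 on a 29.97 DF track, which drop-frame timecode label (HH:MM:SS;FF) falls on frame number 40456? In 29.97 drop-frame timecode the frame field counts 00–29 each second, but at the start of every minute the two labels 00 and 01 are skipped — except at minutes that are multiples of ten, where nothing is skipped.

Each 10-minute DF block holds 10 × 60 × 30 − 9 × 2 = 17982 frames. 40456 ÷ 17982 → 2 full blocks, remainder 4492.
Within the partial block the first minute is 1800 frames and each further minute 1798, so 2 further minute boundaries passed. Total skipped labels = 18 × 2 + 2 × 2 = 40.
Non-drop label index = 40456 + 40 = 40496; at 30 labels/s that is 00:22:29:26, i.e. DF 00:22:29;26.

00:22:29;26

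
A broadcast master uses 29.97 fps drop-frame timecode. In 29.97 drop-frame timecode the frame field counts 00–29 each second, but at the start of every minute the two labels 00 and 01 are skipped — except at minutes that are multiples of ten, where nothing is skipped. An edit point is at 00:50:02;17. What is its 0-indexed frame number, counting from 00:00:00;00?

89987

Complete 10-minute blocks: 5, each 17982 frames → 89910.
Remaining 0 whole minutes in the current block: 0 frames.
Within the current minute: 2 × 30 + 17 = 77. Total = 89910 + 0 + 77 = 89987.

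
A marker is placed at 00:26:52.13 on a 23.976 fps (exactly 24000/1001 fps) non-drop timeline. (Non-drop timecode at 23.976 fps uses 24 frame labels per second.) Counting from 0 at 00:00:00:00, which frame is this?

Total seconds to the label: (0 × 3600 + 26 × 60 + 52) = 1612.
Frame index = 1612 × 24 + 13 = 38701.

frame 38701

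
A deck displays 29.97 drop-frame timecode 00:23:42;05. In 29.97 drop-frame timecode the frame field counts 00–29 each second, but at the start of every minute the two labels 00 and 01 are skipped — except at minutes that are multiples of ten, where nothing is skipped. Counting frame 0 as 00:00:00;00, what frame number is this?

As if non-drop at 30 labels/s: (0 × 3600 + 23 × 60 + 42) × 30 + 5 = 42665.
Minute boundaries passed: 23; those not divisible by 10: 23 − 2 = 21; dropped labels = 2 × 21 = 42.
Actual frame index = 42665 − 42 = 42623.

42623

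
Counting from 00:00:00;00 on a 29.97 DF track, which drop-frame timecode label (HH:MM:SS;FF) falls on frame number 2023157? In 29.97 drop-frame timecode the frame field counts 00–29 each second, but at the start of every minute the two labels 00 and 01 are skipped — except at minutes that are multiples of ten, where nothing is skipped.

18:45:06;03

Each 10-minute DF block holds 10 × 60 × 30 − 9 × 2 = 17982 frames. 2023157 ÷ 17982 → 112 full blocks, remainder 9173.
Within the partial block the first minute is 1800 frames and each further minute 1798, so 5 further minute boundaries passed. Total skipped labels = 18 × 112 + 2 × 5 = 2026.
Non-drop label index = 2023157 + 2026 = 2025183; at 30 labels/s that is 18:45:06:03, i.e. DF 18:45:06;03.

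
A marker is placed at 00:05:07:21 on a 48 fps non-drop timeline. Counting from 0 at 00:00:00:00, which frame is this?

frame 14757

Total seconds to the label: (0 × 3600 + 5 × 60 + 7) = 307.
Frame index = 307 × 48 + 21 = 14757.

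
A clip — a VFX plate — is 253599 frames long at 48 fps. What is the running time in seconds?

Running time = 253599 / (48) = 5283.3125 s.

5283.3125 seconds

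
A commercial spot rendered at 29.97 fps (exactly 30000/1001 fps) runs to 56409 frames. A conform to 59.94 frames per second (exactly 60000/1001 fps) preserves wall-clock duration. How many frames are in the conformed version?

Target frames = source frames × (target rate / source rate) = 56409 × (60000/1001)/(30000/1001) = 56409 × 2 = 112818.

112818 frames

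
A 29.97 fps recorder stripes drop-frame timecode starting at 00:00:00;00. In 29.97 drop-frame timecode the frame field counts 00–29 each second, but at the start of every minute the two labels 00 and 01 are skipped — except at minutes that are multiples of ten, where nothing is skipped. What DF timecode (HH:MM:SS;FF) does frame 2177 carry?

00:01:12;19

Each 10-minute DF block holds 10 × 60 × 30 − 9 × 2 = 17982 frames. 2177 ÷ 17982 → 0 full blocks, remainder 2177.
Within the partial block the first minute is 1800 frames and each further minute 1798, so 1 further minute boundary passed. Total skipped labels = 18 × 0 + 2 × 1 = 2.
Non-drop label index = 2177 + 2 = 2179; at 30 labels/s that is 00:01:12:19, i.e. DF 00:01:12;19.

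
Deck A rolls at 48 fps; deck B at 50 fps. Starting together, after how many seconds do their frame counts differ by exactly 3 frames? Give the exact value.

1.5 seconds

The gap grows by |50 − 48| = 2 frames per second.
Time for a 3-frame gap: 3 ÷ (2) = 1.5 s.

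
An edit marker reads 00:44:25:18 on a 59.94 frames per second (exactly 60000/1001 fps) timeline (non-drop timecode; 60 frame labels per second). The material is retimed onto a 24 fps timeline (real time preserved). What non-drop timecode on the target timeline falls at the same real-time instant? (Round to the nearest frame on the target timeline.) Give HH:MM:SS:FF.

00:44:27:23

Source frame index: (0×3600 + 44×60 + 25) × 60 + 18 = 159918.
Real time: 159918 / (60000/1001) = 26679653/10000 s.
Target frame: (26679653/10000) × (24) = 80038959/1250 ≈ 64031.167 → 64031.
At 24 labels/s: frame 64031 → 00:44:27:23.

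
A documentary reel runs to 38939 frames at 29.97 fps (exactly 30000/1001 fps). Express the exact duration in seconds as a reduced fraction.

Running time = 38939 ÷ (30000/1001) = 38939 × 1001/30000 = 38977939/30000 s.

38977939/30000 seconds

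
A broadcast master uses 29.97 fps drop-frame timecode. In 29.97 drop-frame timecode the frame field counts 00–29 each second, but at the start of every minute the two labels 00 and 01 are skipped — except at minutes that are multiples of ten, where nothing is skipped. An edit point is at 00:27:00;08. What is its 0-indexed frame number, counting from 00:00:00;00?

Complete 10-minute blocks: 2, each 17982 frames → 35964.
Remaining 7 whole minutes in the current block: 1800 + 6 × 1798 = 12588 frames.
Within the current minute: 0 × 30 + 8 − 2 = 6 (labels ;00/;01 skipped at this minute). Total = 35964 + 12588 + 6 = 48558.

48558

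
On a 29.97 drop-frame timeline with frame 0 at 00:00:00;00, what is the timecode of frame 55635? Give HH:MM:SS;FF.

Each 10-minute DF block holds 10 × 60 × 30 − 9 × 2 = 17982 frames. 55635 ÷ 17982 → 3 full blocks, remainder 1689.
Within the partial block the first minute is 1800 frames and each further minute 1798, so 0 further minute boundaries passed. Total skipped labels = 18 × 3 + 2 × 0 = 54.
Non-drop label index = 55635 + 54 = 55689; at 30 labels/s that is 00:30:56:09, i.e. DF 00:30:56;09.

00:30:56;09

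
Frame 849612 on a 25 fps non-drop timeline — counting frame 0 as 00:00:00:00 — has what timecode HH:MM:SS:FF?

09:26:24:12

849612 ÷ 25 = 33984 full seconds, remainder 12 frames.
33984 s = 9 h 26 min 24 s.
Timecode: 09:26:24:12.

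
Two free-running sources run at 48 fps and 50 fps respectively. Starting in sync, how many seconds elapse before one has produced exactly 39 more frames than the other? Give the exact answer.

19.5 seconds

The gap grows by |50 − 48| = 2 frames per second.
Time for a 39-frame gap: 39 ÷ (2) = 19.5 s.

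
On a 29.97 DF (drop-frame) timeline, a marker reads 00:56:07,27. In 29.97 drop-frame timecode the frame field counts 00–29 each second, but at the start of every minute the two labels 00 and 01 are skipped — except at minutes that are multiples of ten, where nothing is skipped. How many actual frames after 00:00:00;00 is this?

100935

Complete 10-minute blocks: 5, each 17982 frames → 89910.
Remaining 6 whole minutes in the current block: 1800 + 5 × 1798 = 10790 frames.
Within the current minute: 7 × 30 + 27 − 2 = 235 (labels ;00/;01 skipped at this minute). Total = 89910 + 10790 + 235 = 100935.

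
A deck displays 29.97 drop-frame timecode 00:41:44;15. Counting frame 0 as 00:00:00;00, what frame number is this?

Complete 10-minute blocks: 4, each 17982 frames → 71928.
Remaining 1 whole minute in the current block: 1800 + 0 × 1798 = 1800 frames.
Within the current minute: 44 × 30 + 15 − 2 = 1333 (labels ;00/;01 skipped at this minute). Total = 71928 + 1800 + 1333 = 75061.

75061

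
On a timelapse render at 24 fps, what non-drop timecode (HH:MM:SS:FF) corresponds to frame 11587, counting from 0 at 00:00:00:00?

00:08:02:19

11587 ÷ 24 = 482 full seconds, remainder 19 frames.
482 s = 0 h 8 min 2 s.
Timecode: 00:08:02:19.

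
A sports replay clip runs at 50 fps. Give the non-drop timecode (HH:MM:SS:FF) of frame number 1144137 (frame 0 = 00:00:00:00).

1144137 ÷ 50 = 22882 full seconds, remainder 37 frames.
22882 s = 6 h 21 min 22 s.
Timecode: 06:21:22:37.

06:21:22:37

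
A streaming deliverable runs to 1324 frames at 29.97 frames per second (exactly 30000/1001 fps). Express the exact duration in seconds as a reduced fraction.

Running time = 1324 ÷ (30000/1001) = 1324 × 1001/30000 = 331331/7500 s.

331331/7500 seconds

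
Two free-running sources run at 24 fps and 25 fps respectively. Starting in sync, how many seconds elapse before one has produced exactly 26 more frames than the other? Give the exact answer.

26 seconds

The gap grows by |25 − 24| = 1 frame per second.
Time for a 26-frame gap: 26 ÷ (1) = 26 s.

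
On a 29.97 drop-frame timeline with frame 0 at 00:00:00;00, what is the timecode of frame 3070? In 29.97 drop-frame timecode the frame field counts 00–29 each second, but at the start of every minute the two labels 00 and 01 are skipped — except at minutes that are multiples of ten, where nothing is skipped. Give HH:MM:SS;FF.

Each 10-minute DF block holds 10 × 60 × 30 − 9 × 2 = 17982 frames. 3070 ÷ 17982 → 0 full blocks, remainder 3070.
Within the partial block the first minute is 1800 frames and each further minute 1798, so 1 further minute boundary passed. Total skipped labels = 18 × 0 + 2 × 1 = 2.
Non-drop label index = 3070 + 2 = 3072; at 30 labels/s that is 00:01:42:12, i.e. DF 00:01:42;12.

00:01:42;12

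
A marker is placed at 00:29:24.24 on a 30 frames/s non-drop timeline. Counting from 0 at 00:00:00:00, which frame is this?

52944

Total seconds to the label: (0 × 3600 + 29 × 60 + 24) = 1764.
Frame index = 1764 × 30 + 24 = 52944.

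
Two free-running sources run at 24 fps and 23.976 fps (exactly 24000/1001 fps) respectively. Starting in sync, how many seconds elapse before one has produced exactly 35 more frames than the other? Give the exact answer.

The gap grows by |24000/1001 − 24| = 24/1001 frames per second.
Time for a 35-frame gap: 35 ÷ (24/1001) = 35035/24 s.

35035/24 seconds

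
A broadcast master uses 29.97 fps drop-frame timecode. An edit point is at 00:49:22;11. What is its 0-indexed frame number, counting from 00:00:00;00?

88781

As if non-drop at 30 labels/s: (0 × 3600 + 49 × 60 + 22) × 30 + 11 = 88871.
Minute boundaries passed: 49; those not divisible by 10: 49 − 4 = 45; dropped labels = 2 × 45 = 90.
Actual frame index = 88871 − 90 = 88781.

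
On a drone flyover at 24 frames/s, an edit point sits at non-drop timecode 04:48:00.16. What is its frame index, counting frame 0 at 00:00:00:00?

Total seconds to the label: (4 × 3600 + 48 × 60 + 0) = 17280.
Frame index = 17280 × 24 + 16 = 414736.

frame 414736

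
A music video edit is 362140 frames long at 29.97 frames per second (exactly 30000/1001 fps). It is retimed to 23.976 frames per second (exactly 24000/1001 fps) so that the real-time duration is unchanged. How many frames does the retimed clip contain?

289712 frames

Target frames = source frames × (target rate / source rate) = 362140 × (24000/1001)/(30000/1001) = 362140 × 4/5 = 289712.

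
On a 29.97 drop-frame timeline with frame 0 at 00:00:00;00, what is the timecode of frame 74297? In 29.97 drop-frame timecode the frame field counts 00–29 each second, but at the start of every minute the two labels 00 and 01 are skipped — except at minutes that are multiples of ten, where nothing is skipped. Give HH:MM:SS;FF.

00:41:19;01

Ten DF minutes hold 17982 frames, so frame 74297 lies in block 4 (frames 71928–89909) with 2369 frames into that block.
The block's first minute is 1800 frames and the rest 1798 each; 2369 frames reaches minute 1, so 4 × 18 + 1 × 2 = 74 labels have been skipped so far.
Adding those back, label number 74297 + 74 = 74371 at 30 labels/s is 2479 s + 1 f = 0 h 41 min 19 s frame 1, i.e. 00:41:19;01.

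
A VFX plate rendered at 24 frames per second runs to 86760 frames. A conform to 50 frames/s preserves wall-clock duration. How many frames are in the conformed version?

180750 frames

Target frames = source frames × (target rate / source rate) = 86760 × (50)/(24) = 86760 × 25/12 = 180750.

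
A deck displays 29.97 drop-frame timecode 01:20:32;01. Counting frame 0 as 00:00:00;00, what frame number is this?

144817

Complete 10-minute blocks: 8, each 17982 frames → 143856.
Remaining 0 whole minutes in the current block: 0 frames.
Within the current minute: 32 × 30 + 1 = 961. Total = 143856 + 0 + 961 = 144817.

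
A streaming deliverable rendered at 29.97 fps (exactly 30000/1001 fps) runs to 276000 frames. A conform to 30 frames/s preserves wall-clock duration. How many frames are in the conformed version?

276276 frames

Target frames = source frames × (target rate / source rate) = 276000 × (30)/(30000/1001) = 276000 × 1001/1000 = 276276.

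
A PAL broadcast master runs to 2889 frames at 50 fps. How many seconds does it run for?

Running time = 2889 / (50) = 57.78 s.

57.78 seconds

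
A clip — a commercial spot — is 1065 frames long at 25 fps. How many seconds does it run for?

Running time = 1065 / (25) = 42.6 s.

42.6 seconds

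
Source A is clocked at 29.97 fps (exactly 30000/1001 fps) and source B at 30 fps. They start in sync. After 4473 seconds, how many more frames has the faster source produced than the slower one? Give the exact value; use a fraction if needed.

A emits 30000/1001 × 4473 = 19170000/143 frames; B emits 30 × 4473 = 134190.
Difference = 19170/143 frames (≈ 134.0559); B is ahead of A.

19170/143 frames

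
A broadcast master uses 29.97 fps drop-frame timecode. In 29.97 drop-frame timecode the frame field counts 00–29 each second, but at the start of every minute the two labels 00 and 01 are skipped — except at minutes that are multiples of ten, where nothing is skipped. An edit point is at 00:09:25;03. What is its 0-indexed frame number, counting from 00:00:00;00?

16935

As if non-drop at 30 labels/s: (0 × 3600 + 9 × 60 + 25) × 30 + 3 = 16953.
Minute boundaries passed: 9; those not divisible by 10: 9 − 0 = 9; dropped labels = 2 × 9 = 18.
Actual frame index = 16953 − 18 = 16935.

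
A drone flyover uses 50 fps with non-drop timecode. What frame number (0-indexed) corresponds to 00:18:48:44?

Total seconds to the label: (0 × 3600 + 18 × 60 + 48) = 1128.
Frame index = 1128 × 50 + 44 = 56444.

frame 56444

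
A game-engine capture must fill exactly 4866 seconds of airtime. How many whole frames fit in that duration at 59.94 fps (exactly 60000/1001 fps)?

291668 frames

Frames = 4866 × 60000/1001 = 291960000/1001 ≈ 291668.3317.
Complete frames: 291668.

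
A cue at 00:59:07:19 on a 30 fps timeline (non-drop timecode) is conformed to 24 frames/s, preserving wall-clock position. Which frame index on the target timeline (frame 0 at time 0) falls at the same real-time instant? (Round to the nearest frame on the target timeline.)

frame 85143

Source frame index: (0×3600 + 59×60 + 7) × 30 + 19 = 106429.
Real time: 106429 / (30) = 106429/30 s.
Target frame: (106429/30) × (24) = 425716/5 ≈ 85143.200 → 85143.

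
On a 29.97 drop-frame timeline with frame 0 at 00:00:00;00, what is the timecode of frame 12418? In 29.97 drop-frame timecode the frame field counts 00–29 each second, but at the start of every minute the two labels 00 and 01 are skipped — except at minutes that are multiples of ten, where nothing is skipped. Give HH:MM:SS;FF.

00:06:54;10

Ten DF minutes hold 17982 frames, so frame 12418 lies in block 0 (frames 0–17981) with 12418 frames into that block.
The block's first minute is 1800 frames and the rest 1798 each; 12418 frames reaches minute 6, so 0 × 18 + 6 × 2 = 12 labels have been skipped so far.
Adding those back, label number 12418 + 12 = 12430 at 30 labels/s is 414 s + 10 f = 0 h 6 min 54 s frame 10, i.e. 00:06:54;10.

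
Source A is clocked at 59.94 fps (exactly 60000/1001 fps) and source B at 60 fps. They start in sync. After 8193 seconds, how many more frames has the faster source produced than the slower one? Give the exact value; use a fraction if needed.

A emits 60000/1001 × 8193 = 491580000/1001 frames; B emits 60 × 8193 = 491580.
Difference = 491580/1001 frames (≈ 491.0889); B is ahead of A.

491580/1001 frames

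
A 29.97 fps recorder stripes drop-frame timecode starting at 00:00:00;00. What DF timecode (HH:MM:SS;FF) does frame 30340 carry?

Each 10-minute DF block holds 10 × 60 × 30 − 9 × 2 = 17982 frames. 30340 ÷ 17982 → 1 full block, remainder 12358.
Within the partial block the first minute is 1800 frames and each further minute 1798, so 6 further minute boundaries passed. Total skipped labels = 18 × 1 + 2 × 6 = 30.
Non-drop label index = 30340 + 30 = 30370; at 30 labels/s that is 00:16:52:10, i.e. DF 00:16:52;10.

00:16:52;10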